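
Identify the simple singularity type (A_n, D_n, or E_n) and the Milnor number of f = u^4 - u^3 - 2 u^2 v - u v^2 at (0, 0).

Type D_{5}, Milnor number mu = 5.

The Hessian of f at 0 is [[0, 0], [0, 0]] with rank 0, so corank 2. A Groebner basis of the Jacobian ideal J(f) in C{u,v} is {u*v^2 - u*v/4 - v^2/4, u*v/4 + v^3 + v^2/4, u^2 + u*v}; counting standard monomials gives mu = 5. Corank 2; j^3 = -u*(u + v)^2 has shape L^2 M (L != M), so D-series; mu = 5 gives D_5.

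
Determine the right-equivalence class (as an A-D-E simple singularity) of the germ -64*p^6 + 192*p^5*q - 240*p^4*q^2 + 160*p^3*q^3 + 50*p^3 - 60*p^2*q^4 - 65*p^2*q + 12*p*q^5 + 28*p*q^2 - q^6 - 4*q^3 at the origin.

D_{7}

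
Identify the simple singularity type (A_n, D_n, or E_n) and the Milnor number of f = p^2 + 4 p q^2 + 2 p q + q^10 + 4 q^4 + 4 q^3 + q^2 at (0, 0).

Type A_9, Milnor number mu = 9.

The Hessian of f at 0 is [[2, 2], [2, 2]] with rank 1, so corank 1. A Groebner basis of the Jacobian ideal J(f) in C{p,q} is {p^5 + 5*p^4 + 15*p^3*q - 35*p^3/4 - 27*p^2*q/2 + 23*p^2/8 + 27*p*q/8 - p/4 - q/4, p^4*q - 2*p^4 - 5*p^3*q + 5*p^3/2 + 15*p^2*q/4 - 3*p^2/4 - 7*p*q/8 + p/16 + q/16, p/2 + q^2 + q/2}; counting standard monomials gives mu = 9. Corank 1: A-series; mu = 9 gives A_9.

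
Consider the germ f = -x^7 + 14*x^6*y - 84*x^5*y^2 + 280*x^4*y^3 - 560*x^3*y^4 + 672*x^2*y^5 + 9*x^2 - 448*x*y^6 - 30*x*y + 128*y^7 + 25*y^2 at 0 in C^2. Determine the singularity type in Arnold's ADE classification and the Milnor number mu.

Type A_{6}, Milnor number mu = 6.

The Hessian of f at 0 has rank 1. Corank 1: A-series; mu = 6 gives A_6.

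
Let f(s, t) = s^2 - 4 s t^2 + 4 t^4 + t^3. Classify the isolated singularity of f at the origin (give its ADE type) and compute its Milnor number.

The Hessian of f at 0 is [[2, 0], [0, 0]] with rank 1, so corank 1. A Groebner basis of the Jacobian ideal J(f) in C{s,t} is {t^2, s}; counting standard monomials gives mu = 2. Corank 1: A-series; mu = 2 gives A_2.

Type A2, Milnor number mu = 2.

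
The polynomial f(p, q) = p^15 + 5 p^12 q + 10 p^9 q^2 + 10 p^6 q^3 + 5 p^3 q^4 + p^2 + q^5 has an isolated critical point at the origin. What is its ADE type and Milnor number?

Type A_{4}, Milnor number mu = 4.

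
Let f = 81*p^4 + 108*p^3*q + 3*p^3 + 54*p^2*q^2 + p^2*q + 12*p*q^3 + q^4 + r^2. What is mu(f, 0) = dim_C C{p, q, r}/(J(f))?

5

The Hessian of f at 0 has rank 1. Corank 2; j^3 = p^2*(3*p + q) has shape L^2 M (L != M), so D-series; mu = 5 gives D_5.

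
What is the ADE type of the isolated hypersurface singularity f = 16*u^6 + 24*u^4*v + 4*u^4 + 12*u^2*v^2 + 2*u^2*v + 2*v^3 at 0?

The Hessian of f at 0 has rank 0. Corank 2; j^3 = 2*v*(u^2 + v^2) splits into three distinct lines over C (the quadratic factor has nonzero discriminant), so D_4.

D4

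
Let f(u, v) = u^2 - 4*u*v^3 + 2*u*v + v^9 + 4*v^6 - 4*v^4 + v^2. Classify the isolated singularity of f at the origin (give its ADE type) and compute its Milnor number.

The Hessian of f at 0 has rank 1. Corank 1: A-series; mu = 8 gives A_8.

Type A8, Milnor number mu = 8.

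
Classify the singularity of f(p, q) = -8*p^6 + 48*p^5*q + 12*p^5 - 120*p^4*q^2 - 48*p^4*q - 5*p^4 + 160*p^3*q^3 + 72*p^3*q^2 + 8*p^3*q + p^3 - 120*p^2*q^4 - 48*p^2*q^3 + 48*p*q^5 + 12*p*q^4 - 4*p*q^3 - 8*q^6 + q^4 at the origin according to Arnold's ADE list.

E_6

The Hessian of f at 0 is [[0, 0], [0, 0]] with rank 0, so corank 2. A Groebner basis of the Jacobian ideal J(f) in C{p,q} is {p^3, p^2*q, -p^2/4 + p*q^2, -3*p^2/4 + q^3}; counting standard monomials gives mu = 6. Corank 2; j^3 = p^3 is a perfect cube, so E-series; the 4-jet and mu = 6 give E_6.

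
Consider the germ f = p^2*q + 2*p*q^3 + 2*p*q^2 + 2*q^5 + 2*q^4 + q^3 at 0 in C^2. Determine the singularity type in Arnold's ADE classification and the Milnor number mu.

The Hessian of f at 0 has rank 0. Corank 2; j^3 = q*(p + q)^2 has shape L^2 M (L != M), so D-series; mu = 6 gives D_6.

Type D_{6}, Milnor number mu = 6.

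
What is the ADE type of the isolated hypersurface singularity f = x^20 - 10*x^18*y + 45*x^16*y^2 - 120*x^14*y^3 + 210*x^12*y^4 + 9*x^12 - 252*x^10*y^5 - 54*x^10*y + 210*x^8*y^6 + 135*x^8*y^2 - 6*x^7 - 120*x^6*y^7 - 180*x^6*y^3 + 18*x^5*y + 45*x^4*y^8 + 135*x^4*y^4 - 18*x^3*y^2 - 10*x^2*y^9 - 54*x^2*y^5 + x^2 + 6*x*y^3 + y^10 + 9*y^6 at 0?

A_{9}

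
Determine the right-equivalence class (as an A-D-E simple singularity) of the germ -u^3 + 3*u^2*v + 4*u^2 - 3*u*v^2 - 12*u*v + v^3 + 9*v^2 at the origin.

The Hessian of f at 0 is [[8, -12], [-12, 18]] with rank 1, so corank 1. A Groebner basis of the Jacobian ideal J(f) in C{u,v} is {v^2, u - 3*v/2}; counting standard monomials gives mu = 2. Corank 1: A-series; mu = 2 gives A_2.

A_{2}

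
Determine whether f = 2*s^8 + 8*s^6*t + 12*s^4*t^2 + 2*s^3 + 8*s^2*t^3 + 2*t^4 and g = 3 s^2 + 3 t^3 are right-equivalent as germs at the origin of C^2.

No.

The Hessian of f at 0 has rank 0. Corank 2; j^3 = 2*s^3 is a perfect cube, so E-series; the 4-jet and mu = 6 give E_6. The Hessian of g at 0 has rank 1. Corank 1: A-series; mu = 2 gives A_2. f is E_6 but g is A_2, hence not right-equivalent.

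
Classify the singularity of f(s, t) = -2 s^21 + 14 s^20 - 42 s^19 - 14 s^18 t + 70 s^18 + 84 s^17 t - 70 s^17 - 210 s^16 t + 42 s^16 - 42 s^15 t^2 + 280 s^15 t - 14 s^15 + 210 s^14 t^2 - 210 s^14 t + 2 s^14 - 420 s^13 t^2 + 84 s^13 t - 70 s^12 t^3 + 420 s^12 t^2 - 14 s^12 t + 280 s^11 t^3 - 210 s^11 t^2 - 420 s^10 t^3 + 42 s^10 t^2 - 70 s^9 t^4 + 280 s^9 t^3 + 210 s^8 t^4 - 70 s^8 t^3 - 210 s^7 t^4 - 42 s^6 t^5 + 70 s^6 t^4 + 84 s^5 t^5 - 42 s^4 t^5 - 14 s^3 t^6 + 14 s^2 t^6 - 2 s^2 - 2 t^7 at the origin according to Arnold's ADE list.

A_{6}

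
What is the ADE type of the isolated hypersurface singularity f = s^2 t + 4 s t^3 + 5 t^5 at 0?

D_{6}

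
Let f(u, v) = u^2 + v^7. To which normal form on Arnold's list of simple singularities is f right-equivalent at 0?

A_{6}

The Hessian of f at 0 is [[2, 0], [0, 0]] with rank 1, so corank 1. A Groebner basis of the Jacobian ideal J(f) in C{u,v} is {v^6, u}; counting standard monomials gives mu = 6. Corank 1: A-series; mu = 6 gives A_6.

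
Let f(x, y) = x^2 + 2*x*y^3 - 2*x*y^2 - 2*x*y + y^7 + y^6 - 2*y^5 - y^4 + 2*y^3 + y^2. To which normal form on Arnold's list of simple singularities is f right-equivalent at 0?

A_{6}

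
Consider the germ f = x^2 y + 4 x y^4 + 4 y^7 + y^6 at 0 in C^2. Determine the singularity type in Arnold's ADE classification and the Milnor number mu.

The Hessian of f at 0 is [[0, 0], [0, 0]] with rank 0, so corank 2. A Groebner basis of the Jacobian ideal J(f) in C{x,y} is {x*y/2 + y^4, x^3, x^2*y, -x^2/3 + x*y^2}; counting standard monomials gives mu = 7. Corank 2; j^3 = x^2*y has shape L^2 M (L != M), so D-series; mu = 7 gives D_7.

Type D_7, Milnor number mu = 7.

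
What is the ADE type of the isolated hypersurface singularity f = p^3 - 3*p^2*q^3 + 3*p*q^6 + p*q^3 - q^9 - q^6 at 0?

The Hessian of f at 0 has rank 0. Corank 2; j^3 = p^3 is a perfect cube, so E-series; the 4-jet and mu = 7 give E_7.

E_7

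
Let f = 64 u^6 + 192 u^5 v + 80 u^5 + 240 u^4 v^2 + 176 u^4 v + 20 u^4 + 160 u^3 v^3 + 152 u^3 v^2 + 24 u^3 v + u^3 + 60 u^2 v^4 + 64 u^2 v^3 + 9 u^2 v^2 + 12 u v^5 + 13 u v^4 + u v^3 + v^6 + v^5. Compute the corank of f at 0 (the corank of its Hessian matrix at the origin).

2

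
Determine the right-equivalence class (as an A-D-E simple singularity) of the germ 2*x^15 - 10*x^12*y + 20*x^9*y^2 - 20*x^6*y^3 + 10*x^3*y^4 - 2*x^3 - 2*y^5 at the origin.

The Hessian of f at 0 has rank 0. Corank 2; j^3 = -2*x^3 is a perfect cube, so E-series; the 5-jet and mu = 8 give E_8.

E_8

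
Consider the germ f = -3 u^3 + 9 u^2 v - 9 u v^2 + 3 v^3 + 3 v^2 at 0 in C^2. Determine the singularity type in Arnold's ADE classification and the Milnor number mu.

Type A2, Milnor number mu = 2.

The Hessian of f at 0 has rank 1. Corank 1: A-series; mu = 2 gives A_2.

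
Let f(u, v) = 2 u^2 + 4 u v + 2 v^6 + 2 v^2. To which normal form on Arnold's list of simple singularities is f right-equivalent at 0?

The Hessian of f at 0 is [[4, 4], [4, 4]] with rank 1, so corank 1. A Groebner basis of the Jacobian ideal J(f) in C{u,v} is {v^5, u + v}; counting standard monomials gives mu = 5. Corank 1: A-series; mu = 5 gives A_5.

A_5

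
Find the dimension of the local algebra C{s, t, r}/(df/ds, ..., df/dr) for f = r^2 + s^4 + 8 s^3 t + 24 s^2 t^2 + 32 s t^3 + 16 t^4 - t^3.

The Hessian of f at 0 has rank 1. Corank 2; j^3 = -t^3 is a perfect cube, so E-series; the 4-jet and mu = 6 give E_6.

6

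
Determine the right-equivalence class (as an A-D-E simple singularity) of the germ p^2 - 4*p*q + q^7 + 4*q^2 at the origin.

A_6

The Hessian of f at 0 has rank 1. Corank 1: A-series; mu = 6 gives A_6.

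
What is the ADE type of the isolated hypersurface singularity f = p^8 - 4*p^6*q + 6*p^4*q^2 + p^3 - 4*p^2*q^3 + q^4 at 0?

E6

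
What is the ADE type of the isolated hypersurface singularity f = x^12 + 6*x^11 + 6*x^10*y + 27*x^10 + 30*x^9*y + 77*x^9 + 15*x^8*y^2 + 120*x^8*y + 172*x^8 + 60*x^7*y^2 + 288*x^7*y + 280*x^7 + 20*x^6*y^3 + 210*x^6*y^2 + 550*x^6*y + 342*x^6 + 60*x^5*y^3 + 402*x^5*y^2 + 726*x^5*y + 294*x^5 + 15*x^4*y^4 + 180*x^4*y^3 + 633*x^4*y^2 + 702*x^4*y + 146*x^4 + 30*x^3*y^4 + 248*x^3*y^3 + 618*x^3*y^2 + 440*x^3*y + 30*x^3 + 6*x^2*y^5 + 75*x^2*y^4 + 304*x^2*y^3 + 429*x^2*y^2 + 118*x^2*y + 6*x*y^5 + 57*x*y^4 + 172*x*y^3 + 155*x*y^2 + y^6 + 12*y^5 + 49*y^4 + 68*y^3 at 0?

D_{4}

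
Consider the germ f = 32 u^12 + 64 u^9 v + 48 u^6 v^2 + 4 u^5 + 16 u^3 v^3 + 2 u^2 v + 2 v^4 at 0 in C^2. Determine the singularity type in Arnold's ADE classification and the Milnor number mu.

The Hessian of f at 0 is [[0, 0], [0, 0]] with rank 0, so corank 2. A Groebner basis of the Jacobian ideal J(f) in C{u,v} is {u^3, u^2/4 + v^3, u*v}; counting standard monomials gives mu = 5. Corank 2; j^3 = 2*u^2*v has shape L^2 M (L != M), so D-series; mu = 5 gives D_5.

Type D_5, Milnor number mu = 5.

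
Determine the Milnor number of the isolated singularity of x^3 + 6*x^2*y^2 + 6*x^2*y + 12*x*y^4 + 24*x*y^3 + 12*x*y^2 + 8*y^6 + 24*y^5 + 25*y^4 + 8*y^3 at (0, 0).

6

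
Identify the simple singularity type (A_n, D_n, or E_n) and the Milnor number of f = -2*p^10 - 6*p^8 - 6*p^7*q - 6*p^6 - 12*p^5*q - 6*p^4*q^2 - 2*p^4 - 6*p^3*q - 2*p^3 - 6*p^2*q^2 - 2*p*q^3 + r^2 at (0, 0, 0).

Type E7, Milnor number mu = 7.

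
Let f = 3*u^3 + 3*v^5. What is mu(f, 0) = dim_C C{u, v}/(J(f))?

8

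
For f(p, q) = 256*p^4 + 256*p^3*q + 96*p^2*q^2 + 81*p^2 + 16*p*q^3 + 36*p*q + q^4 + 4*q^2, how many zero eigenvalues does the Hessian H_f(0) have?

1

Hessian at 0 has rank 1.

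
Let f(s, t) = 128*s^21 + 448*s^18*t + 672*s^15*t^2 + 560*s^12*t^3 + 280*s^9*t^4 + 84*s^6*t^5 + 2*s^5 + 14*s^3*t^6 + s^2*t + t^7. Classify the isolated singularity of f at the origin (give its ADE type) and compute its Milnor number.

Type D8, Milnor number mu = 8.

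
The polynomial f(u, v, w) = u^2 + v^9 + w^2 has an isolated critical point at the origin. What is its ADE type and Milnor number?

The Hessian of f at 0 has rank 2. Corank 1: A-series; mu = 8 gives A_8.

Type A_8, Milnor number mu = 8.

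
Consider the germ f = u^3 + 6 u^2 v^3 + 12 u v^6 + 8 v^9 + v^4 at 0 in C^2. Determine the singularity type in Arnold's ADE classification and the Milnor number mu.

The Hessian of f at 0 has rank 0. Corank 2; j^3 = u^3 is a perfect cube, so E-series; the 4-jet and mu = 6 give E_6.

Type E6, Milnor number mu = 6.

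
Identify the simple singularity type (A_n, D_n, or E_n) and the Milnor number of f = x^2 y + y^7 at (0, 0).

The Hessian of f at 0 has rank 0. Corank 2; j^3 = x^2*y has shape L^2 M (L != M), so D-series; mu = 8 gives D_8.

Type D_8, Milnor number mu = 8.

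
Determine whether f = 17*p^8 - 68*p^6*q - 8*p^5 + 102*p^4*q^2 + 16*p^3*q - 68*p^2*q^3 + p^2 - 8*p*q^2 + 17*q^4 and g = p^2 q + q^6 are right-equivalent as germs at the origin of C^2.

No.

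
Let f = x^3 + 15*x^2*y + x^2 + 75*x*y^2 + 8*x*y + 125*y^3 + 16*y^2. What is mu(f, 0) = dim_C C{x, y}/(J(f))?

2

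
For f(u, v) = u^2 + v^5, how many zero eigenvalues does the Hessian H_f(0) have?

Hessian at 0 has rank 1.

1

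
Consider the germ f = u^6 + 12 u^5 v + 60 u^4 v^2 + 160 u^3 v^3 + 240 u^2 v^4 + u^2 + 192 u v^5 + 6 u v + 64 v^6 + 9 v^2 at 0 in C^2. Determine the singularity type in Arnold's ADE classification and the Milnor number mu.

The Hessian of f at 0 is [[2, 6], [6, 18]] with rank 1, so corank 1. A Groebner basis of the Jacobian ideal J(f) in C{u,v} is {v^5, u + 3*v}; counting standard monomials gives mu = 5. Corank 1: A-series; mu = 5 gives A_5.

Type A_{5}, Milnor number mu = 5.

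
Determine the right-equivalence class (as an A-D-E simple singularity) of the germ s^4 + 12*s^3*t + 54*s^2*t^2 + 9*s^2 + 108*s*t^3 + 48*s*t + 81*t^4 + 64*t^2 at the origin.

A_{3}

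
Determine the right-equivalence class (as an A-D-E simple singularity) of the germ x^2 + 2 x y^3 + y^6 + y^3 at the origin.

A_{2}

The Hessian of f at 0 has rank 1. Corank 1: A-series; mu = 2 gives A_2.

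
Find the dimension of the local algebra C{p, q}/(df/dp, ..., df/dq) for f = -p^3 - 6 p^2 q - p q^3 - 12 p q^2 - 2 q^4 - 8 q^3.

7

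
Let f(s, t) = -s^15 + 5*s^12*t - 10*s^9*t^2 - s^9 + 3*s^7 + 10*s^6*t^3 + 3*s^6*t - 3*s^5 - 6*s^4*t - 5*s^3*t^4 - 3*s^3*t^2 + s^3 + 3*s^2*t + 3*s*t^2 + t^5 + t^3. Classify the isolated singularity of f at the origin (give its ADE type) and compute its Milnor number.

Type E_8, Milnor number mu = 8.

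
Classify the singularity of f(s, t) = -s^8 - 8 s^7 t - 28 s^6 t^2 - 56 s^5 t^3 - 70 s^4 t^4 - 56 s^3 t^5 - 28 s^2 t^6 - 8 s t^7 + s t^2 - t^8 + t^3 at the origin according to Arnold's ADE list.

The Hessian of f at 0 has rank 0. Corank 2; j^3 = t^2*(s + t) has shape L^2 M (L != M), so D-series; mu = 9 gives D_9.

D_{9}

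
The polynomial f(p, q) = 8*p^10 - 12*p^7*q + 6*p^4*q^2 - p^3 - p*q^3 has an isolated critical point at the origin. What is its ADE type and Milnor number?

Type E_{7}, Milnor number mu = 7.

The Hessian of f at 0 is [[0, 0], [0, 0]] with rank 0, so corank 2. A Groebner basis of the Jacobian ideal J(f) in C{p,q} is {p^3, p*q^2, 3*p^2 + q^3}; counting standard monomials gives mu = 7. Corank 2; j^3 = -p^3 is a perfect cube, so E-series; the 4-jet and mu = 7 give E_7.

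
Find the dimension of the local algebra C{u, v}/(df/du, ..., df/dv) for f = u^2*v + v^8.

9

The Hessian of f at 0 is [[0, 0], [0, 0]] with rank 0, so corank 2. A Groebner basis of the Jacobian ideal J(f) in C{u,v} is {u^2/8 + v^7, u^3, u*v}; counting standard monomials gives mu = 9. Corank 2; j^3 = u^2*v has shape L^2 M (L != M), so D-series; mu = 9 gives D_9.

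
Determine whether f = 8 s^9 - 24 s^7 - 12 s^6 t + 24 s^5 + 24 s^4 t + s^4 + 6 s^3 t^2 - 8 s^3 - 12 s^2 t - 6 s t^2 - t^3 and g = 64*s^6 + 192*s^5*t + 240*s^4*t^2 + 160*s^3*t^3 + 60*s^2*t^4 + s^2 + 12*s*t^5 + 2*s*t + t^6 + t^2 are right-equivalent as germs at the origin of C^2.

No.

The Hessian of f at 0 is [[0, 0], [0, 0]] with rank 0, so corank 2. A Groebner basis of the Jacobian ideal J(f) in C{s,t} is {t^4, s*t^2 + t^3/3, s^2 + s*t + t^2/4}; counting standard monomials gives mu = 6. Corank 2; j^3 = -(2*s + t)^3 is a perfect cube, so E-series; the 4-jet and mu = 6 give E_6. The Hessian of g at 0 is [[2, 2], [2, 2]] with rank 1, so corank 1. A Groebner basis of the Jacobian ideal J(g) in C{s,t} is {t^5, s + t}; counting standard monomials gives mu = 5. Corank 1: A-series; mu = 5 gives A_5. f is E_6 but g is A_5, hence not right-equivalent.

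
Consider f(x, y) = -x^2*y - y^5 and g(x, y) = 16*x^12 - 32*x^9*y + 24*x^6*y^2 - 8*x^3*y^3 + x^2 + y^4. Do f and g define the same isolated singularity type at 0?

The Hessian of f at 0 has rank 0. Corank 2; j^3 = -x^2*y has shape L^2 M (L != M), so D-series; mu = 6 gives D_6. The Hessian of g at 0 has rank 1. Corank 1: A-series; mu = 3 gives A_3. f is D_6 but g is A_3, hence not right-equivalent.

No.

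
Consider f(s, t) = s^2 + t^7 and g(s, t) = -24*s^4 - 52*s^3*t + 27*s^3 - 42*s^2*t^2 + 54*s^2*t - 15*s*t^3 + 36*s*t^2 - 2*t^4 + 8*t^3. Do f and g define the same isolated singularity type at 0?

No.

The Hessian of f at 0 is [[2, 0], [0, 0]] with rank 1, so corank 1. A Groebner basis of the Jacobian ideal J(f) in C{s,t} is {t^6, s}; counting standard monomials gives mu = 6. Corank 1: A-series; mu = 6 gives A_6. The Hessian of g at 0 is [[0, 0], [0, 0]] with rank 0, so corank 2. A Groebner basis of the Jacobian ideal J(g) in C{s,t} is {19683*s^2/4 + 6561*s*t + t^4 + 27*t^3/4 + 2187*t^2, s^3 - 189*s^2/2 - 126*s*t + t^3/6 - 42*t^2, s^2*t + 405*s^2/4 + 135*s*t - 11*t^3/36 + 45*t^2, -81*s^2 + s*t^2 - 108*s*t + 5*t^3/9 - 36*t^2}; counting standard monomials gives mu = 7. Corank 2; j^3 = (3*s + 2*t)^3 is a perfect cube, so E-series; the 4-jet and mu = 7 give E_7. f is A_6 but g is E_7, hence not right-equivalent.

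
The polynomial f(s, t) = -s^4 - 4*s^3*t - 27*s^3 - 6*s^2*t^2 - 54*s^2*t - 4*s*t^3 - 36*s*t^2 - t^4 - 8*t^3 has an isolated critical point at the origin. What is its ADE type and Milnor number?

The Hessian of f at 0 has rank 0. Corank 2; j^3 = -(3*s + 2*t)^3 is a perfect cube, so E-series; the 4-jet and mu = 6 give E_6.

Type E_{6}, Milnor number mu = 6.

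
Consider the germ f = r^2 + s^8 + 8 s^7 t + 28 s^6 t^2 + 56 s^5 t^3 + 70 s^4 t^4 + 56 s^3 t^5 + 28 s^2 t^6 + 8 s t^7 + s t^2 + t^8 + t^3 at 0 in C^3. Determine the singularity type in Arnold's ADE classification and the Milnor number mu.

The Hessian of f at 0 is [[0, 0, 0], [0, 0, 0], [0, 0, 2]] with rank 1, so corank 2. A Groebner basis of the Jacobian ideal J(f) in C{s,t,r} is {s^7 + t^2/8, t^3, s*t + t^2, r}; counting standard monomials gives mu = 9. Corank 2; j^3 = t^2*(s + t) has shape L^2 M (L != M), so D-series; mu = 9 gives D_9.

Type D_{9}, Milnor number mu = 9.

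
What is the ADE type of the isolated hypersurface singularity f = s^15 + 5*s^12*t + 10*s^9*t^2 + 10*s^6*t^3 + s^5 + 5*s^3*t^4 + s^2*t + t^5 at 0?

D_{6}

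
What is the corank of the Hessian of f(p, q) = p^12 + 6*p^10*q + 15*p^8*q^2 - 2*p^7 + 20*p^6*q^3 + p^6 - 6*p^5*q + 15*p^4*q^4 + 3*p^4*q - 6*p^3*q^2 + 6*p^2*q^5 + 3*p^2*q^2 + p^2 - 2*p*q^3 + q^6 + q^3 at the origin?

Hessian at 0 has rank 1.

1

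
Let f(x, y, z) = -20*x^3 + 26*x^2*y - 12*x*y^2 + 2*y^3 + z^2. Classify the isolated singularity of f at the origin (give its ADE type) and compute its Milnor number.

Type D_4, Milnor number mu = 4.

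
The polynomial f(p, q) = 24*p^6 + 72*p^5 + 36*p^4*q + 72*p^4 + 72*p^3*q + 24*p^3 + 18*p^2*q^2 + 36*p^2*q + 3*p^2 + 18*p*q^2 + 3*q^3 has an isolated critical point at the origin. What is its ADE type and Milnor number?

Type A_{2}, Milnor number mu = 2.

The Hessian of f at 0 is [[6, 0], [0, 0]] with rank 1, so corank 1. A Groebner basis of the Jacobian ideal J(f) in C{p,q} is {q^2, p}; counting standard monomials gives mu = 2. Corank 1: A-series; mu = 2 gives A_2.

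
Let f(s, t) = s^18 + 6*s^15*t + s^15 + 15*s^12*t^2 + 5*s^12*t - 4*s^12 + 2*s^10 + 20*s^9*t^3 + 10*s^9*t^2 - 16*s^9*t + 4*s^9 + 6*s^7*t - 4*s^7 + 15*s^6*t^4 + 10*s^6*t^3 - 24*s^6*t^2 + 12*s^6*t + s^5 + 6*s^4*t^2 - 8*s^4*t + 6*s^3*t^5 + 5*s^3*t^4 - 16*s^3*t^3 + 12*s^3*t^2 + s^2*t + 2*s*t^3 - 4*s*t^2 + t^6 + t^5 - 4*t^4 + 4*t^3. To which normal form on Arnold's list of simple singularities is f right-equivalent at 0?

D7

The Hessian of f at 0 is [[0, 0], [0, 0]] with rank 0, so corank 2. A Groebner basis of the Jacobian ideal J(f) in C{s,t} is {5*s^2/71 - 99*s*t/284 + t^4 - 19*t^3/284 + 59*t^2/142, s^3 + 336*s^2/71 - 5247*s*t/284 - 2143*t^3/284 + 2559*t^2/142, s^2*t + 110*s^2/71 - 3433*s*t/568 - 2185*t^3/568 + 1673*t^2/284, 27*s^2/71 + s*t^2 - 421*s*t/284 - 557*t^3/284 + 205*t^2/142}; counting standard monomials gives mu = 7. Corank 2; j^3 = t*(s - 2*t)^2 has shape L^2 M (L != M), so D-series; mu = 7 gives D_7.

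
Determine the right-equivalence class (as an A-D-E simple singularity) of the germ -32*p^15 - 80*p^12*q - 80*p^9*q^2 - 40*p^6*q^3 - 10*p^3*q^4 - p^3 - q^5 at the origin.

E_8

The Hessian of f at 0 has rank 0. Corank 2; j^3 = -p^3 is a perfect cube, so E-series; the 5-jet and mu = 8 give E_8.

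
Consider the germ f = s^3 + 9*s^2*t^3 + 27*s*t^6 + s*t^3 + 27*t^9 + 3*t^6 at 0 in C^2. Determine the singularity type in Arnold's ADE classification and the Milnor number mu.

Type E_{7}, Milnor number mu = 7.

The Hessian of f at 0 has rank 0. Corank 2; j^3 = s^3 is a perfect cube, so E-series; the 4-jet and mu = 7 give E_7.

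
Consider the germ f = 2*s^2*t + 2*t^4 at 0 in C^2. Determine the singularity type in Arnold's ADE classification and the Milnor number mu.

The Hessian of f at 0 has rank 0. Corank 2; j^3 = 2*s^2*t has shape L^2 M (L != M), so D-series; mu = 5 gives D_5.

Type D_5, Milnor number mu = 5.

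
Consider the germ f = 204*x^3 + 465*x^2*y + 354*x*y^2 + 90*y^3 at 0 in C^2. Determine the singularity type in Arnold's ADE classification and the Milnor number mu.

The Hessian of f at 0 has rank 0. Corank 2; j^3 = 3*(4*x + 3*y)*(17*x^2 + 26*x*y + 10*y^2) splits into three distinct lines over C (the quadratic factor has nonzero discriminant), so D_4.

Type D_{4}, Milnor number mu = 4.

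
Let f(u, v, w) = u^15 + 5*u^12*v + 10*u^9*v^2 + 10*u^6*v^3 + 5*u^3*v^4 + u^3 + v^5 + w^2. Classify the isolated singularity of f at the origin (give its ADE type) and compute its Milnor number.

Type E_8, Milnor number mu = 8.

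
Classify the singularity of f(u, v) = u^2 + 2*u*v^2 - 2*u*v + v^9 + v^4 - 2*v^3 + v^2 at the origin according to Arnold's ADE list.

The Hessian of f at 0 is [[2, -2], [-2, 2]] with rank 1, so corank 1. A Groebner basis of the Jacobian ideal J(f) in C{u,v} is {u^4 - 4*u^3*v - 6*u^3 + 10*u^2*v + 5*u^2 - 6*u*v - u + v, u + v^2 - v}; counting standard monomials gives mu = 8. Corank 1: A-series; mu = 8 gives A_8.

A_8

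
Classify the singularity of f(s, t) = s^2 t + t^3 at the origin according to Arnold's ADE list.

The Hessian of f at 0 has rank 0. Corank 2; j^3 = t*(s^2 + t^2) splits into three distinct lines over C (the quadratic factor has nonzero discriminant), so D_4.

D4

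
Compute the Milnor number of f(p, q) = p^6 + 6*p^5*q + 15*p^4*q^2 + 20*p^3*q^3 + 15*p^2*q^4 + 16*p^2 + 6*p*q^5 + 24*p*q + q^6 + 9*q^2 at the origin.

The Hessian of f at 0 is [[32, 24], [24, 18]] with rank 1, so corank 1. A Groebner basis of the Jacobian ideal J(f) in C{p,q} is {q^5, p + 3*q/4}; counting standard monomials gives mu = 5. Corank 1: A-series; mu = 5 gives A_5.

5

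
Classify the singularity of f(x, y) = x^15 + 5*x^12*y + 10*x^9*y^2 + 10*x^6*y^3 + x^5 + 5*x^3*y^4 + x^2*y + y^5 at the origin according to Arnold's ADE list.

D_{6}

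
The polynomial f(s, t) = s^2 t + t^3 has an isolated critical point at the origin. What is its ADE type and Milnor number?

Type D_4, Milnor number mu = 4.

The Hessian of f at 0 is [[0, 0], [0, 0]] with rank 0, so corank 2. A Groebner basis of the Jacobian ideal J(f) in C{s,t} is {t^3, s^2 + 3*t^2, s*t}; counting standard monomials gives mu = 4. Corank 2; j^3 = t*(s^2 + t^2) splits into three distinct lines over C (the quadratic factor has nonzero discriminant), so D_4.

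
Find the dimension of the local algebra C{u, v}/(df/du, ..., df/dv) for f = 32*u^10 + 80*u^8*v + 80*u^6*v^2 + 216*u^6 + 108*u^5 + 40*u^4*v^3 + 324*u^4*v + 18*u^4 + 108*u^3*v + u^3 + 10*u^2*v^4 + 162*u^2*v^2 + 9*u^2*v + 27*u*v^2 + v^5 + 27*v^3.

8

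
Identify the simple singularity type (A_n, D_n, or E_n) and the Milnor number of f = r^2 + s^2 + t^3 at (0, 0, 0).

Type A_{2}, Milnor number mu = 2.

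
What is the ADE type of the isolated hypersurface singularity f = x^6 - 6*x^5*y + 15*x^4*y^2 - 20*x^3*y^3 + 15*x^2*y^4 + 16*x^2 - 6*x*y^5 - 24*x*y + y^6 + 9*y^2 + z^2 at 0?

The Hessian of f at 0 has rank 2. Corank 1: A-series; mu = 5 gives A_5.

A_5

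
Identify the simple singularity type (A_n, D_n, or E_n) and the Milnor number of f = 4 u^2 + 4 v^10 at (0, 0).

Type A_{9}, Milnor number mu = 9.

The Hessian of f at 0 is [[8, 0], [0, 0]] with rank 1, so corank 1. A Groebner basis of the Jacobian ideal J(f) in C{u,v} is {v^9, u}; counting standard monomials gives mu = 9. Corank 1: A-series; mu = 9 gives A_9.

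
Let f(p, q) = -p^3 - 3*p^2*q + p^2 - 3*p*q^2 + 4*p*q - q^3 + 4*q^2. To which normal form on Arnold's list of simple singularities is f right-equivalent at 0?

A2

The Hessian of f at 0 has rank 1. Corank 1: A-series; mu = 2 gives A_2.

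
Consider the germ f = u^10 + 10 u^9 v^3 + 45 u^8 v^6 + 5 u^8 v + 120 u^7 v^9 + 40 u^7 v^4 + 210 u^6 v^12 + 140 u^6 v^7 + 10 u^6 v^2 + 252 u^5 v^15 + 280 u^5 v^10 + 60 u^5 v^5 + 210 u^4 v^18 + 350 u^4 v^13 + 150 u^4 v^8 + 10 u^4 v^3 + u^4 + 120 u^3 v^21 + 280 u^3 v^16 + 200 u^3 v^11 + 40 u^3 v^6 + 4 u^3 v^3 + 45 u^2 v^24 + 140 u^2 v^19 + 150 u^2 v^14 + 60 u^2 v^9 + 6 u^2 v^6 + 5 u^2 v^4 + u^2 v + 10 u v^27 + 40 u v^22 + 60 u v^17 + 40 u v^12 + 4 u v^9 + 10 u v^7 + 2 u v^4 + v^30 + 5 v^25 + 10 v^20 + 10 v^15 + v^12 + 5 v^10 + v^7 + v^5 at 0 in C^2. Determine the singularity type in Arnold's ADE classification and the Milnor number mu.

Type D_{6}, Milnor number mu = 6.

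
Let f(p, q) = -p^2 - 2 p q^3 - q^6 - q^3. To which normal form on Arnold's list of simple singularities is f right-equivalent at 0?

The Hessian of f at 0 has rank 1. Corank 1: A-series; mu = 2 gives A_2.

A2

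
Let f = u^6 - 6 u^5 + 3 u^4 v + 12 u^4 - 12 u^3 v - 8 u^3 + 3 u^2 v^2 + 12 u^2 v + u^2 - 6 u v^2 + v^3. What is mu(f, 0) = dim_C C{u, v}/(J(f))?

2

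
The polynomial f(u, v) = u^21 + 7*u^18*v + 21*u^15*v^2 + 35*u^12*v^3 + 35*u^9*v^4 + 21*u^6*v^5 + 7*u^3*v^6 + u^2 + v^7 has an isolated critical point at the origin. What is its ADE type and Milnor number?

Type A_{6}, Milnor number mu = 6.

The Hessian of f at 0 is [[2, 0], [0, 0]] with rank 1, so corank 1. A Groebner basis of the Jacobian ideal J(f) in C{u,v} is {v^6, u}; counting standard monomials gives mu = 6. Corank 1: A-series; mu = 6 gives A_6.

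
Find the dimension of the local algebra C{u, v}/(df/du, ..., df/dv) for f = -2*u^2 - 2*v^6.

The Hessian of f at 0 has rank 1. Corank 1: A-series; mu = 5 gives A_5.

5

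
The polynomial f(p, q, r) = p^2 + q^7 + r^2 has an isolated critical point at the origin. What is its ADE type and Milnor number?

Type A_6, Milnor number mu = 6.

The Hessian of f at 0 has rank 2. Corank 1: A-series; mu = 6 gives A_6.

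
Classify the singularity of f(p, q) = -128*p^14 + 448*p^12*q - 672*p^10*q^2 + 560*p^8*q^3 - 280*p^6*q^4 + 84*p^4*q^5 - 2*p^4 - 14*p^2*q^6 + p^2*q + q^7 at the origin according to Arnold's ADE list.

D8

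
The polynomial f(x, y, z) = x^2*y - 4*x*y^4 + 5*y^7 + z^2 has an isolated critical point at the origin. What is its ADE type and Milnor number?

The Hessian of f at 0 is [[0, 0, 0], [0, 0, 0], [0, 0, 2]] with rank 1, so corank 2. A Groebner basis of the Jacobian ideal J(f) in C{x,y,z} is {2*x^2/3 + x*y^3, -x*y/2 + y^4, x^3, x^2*y, z}; counting standard monomials gives mu = 8. Corank 2; j^3 = x^2*y has shape L^2 M (L != M), so D-series; mu = 8 gives D_8.

Type D_8, Milnor number mu = 8.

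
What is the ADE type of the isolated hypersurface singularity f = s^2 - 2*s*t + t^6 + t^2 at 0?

A_{5}

The Hessian of f at 0 has rank 1. Corank 1: A-series; mu = 5 gives A_5.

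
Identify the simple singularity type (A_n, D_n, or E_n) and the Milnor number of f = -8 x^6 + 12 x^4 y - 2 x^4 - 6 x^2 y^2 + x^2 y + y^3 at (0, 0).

Type D_4, Milnor number mu = 4.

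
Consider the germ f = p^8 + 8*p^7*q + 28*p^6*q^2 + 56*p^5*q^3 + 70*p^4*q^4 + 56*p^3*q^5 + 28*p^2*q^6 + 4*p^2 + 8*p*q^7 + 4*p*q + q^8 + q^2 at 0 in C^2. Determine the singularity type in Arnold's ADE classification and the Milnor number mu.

Type A_{7}, Milnor number mu = 7.

The Hessian of f at 0 is [[8, 4], [4, 2]] with rank 1, so corank 1. A Groebner basis of the Jacobian ideal J(f) in C{p,q} is {q^7, p + q/2}; counting standard monomials gives mu = 7. Corank 1: A-series; mu = 7 gives A_7.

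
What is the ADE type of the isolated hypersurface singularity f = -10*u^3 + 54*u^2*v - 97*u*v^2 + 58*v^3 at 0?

D_{4}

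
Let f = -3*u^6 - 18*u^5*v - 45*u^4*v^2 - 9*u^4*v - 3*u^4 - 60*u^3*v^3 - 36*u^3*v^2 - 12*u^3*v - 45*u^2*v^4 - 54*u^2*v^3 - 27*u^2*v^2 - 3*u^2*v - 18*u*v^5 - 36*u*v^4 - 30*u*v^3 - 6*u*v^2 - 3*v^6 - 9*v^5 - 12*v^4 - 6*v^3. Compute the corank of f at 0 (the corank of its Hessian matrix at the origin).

2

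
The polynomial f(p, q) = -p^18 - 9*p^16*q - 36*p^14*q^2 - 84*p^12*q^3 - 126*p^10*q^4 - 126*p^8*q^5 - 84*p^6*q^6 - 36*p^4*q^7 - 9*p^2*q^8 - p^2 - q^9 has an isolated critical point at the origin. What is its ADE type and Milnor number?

Type A8, Milnor number mu = 8.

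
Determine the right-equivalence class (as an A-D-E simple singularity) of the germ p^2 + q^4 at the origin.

The Hessian of f at 0 has rank 1. Corank 1: A-series; mu = 3 gives A_3.

A3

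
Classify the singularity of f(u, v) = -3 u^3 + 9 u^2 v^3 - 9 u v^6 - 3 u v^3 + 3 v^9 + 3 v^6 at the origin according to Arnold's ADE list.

E7

The Hessian of f at 0 is [[0, 0], [0, 0]] with rank 0, so corank 2. A Groebner basis of the Jacobian ideal J(f) in C{u,v} is {u^3, u*v^2, 3*u^2 + v^3}; counting standard monomials gives mu = 7. Corank 2; j^3 = -3*u^3 is a perfect cube, so E-series; the 4-jet and mu = 7 give E_7.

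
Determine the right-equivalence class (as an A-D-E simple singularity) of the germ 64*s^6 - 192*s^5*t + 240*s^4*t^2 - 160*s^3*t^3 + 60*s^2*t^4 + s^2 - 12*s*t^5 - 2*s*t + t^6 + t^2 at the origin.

A5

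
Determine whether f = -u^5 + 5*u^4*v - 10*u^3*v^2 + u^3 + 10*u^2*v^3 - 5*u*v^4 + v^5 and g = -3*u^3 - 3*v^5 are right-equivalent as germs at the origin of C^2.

The Hessian of f at 0 is [[0, 0], [0, 0]] with rank 0, so corank 2. A Groebner basis of the Jacobian ideal J(f) in C{u,v} is {v^5, u*v^3 - v^4/4, u^2}; counting standard monomials gives mu = 8. Corank 2; j^3 = u^3 is a perfect cube, so E-series; the 5-jet and mu = 8 give E_8. The Hessian of g at 0 is [[0, 0], [0, 0]] with rank 0, so corank 2. A Groebner basis of the Jacobian ideal J(g) in C{u,v} is {v^4, u^2}; counting standard monomials gives mu = 8. Corank 2; j^3 = -3*u^3 is a perfect cube, so E-series; the 5-jet and mu = 8 give E_8. Both have type E_8, hence right-equivalent.

Yes.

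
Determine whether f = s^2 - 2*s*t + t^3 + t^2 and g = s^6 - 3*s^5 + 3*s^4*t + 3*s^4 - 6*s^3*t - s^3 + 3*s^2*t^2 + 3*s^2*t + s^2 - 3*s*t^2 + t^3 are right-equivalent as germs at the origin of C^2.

The Hessian of f at 0 is [[2, -2], [-2, 2]] with rank 1, so corank 1. A Groebner basis of the Jacobian ideal J(f) in C{s,t} is {t^2, s - t}; counting standard monomials gives mu = 2. Corank 1: A-series; mu = 2 gives A_2. The Hessian of g at 0 is [[2, 0], [0, 0]] with rank 1, so corank 1. A Groebner basis of the Jacobian ideal J(g) in C{s,t} is {t^2, s}; counting standard monomials gives mu = 2. Corank 1: A-series; mu = 2 gives A_2. Both have type A_2, hence right-equivalent.

Yes.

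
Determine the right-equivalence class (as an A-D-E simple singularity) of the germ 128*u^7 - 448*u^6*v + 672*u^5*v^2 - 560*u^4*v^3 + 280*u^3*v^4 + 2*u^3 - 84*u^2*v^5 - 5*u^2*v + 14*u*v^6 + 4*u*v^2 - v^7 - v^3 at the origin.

D_{8}

The Hessian of f at 0 is [[0, 0], [0, 0]] with rank 0, so corank 2. A Groebner basis of the Jacobian ideal J(f) in C{u,v} is {-u*v/14 + v^6 + v^2/14, u*v^2 - v^3, u^2 - 3*u*v/2 + v^2/2}; counting standard monomials gives mu = 8. Corank 2; j^3 = (u - v)^2*(2*u - v) has shape L^2 M (L != M), so D-series; mu = 8 gives D_8.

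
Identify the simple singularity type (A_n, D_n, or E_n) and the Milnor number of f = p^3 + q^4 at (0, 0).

The Hessian of f at 0 has rank 0. Corank 2; j^3 = p^3 is a perfect cube, so E-series; the 4-jet and mu = 6 give E_6.

Type E6, Milnor number mu = 6.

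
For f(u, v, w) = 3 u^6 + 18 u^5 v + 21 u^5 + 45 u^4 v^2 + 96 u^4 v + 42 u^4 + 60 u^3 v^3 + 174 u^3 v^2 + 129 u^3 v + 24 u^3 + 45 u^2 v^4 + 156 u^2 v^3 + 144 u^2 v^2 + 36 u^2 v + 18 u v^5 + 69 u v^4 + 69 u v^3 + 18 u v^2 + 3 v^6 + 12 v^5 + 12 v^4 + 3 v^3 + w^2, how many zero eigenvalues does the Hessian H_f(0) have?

The Hessian at 0 is [[0, 0, 0], [0, 0, 0], [0, 0, 2]] of rank 1; hence corank 2.

2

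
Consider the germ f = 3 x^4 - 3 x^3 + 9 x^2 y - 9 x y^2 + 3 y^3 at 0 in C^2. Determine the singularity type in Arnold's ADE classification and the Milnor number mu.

The Hessian of f at 0 is [[0, 0], [0, 0]] with rank 0, so corank 2. A Groebner basis of the Jacobian ideal J(f) in C{x,y} is {y^4, x*y^2 - 2*y^3/3, x^2 - 2*x*y + y^2}; counting standard monomials gives mu = 6. Corank 2; j^3 = -3*(x - y)^3 is a perfect cube, so E-series; the 4-jet and mu = 6 give E_6.

Type E_{6}, Milnor number mu = 6.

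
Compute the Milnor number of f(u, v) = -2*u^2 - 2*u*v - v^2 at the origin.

1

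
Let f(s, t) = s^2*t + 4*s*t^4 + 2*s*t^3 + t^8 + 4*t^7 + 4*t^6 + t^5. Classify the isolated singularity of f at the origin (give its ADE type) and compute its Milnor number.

The Hessian of f at 0 has rank 0. Corank 2; j^3 = s^2*t has shape L^2 M (L != M), so D-series; mu = 9 gives D_9.

Type D9, Milnor number mu = 9.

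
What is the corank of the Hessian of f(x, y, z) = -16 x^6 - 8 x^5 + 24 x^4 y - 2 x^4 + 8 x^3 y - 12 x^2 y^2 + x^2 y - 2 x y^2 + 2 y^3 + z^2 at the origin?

2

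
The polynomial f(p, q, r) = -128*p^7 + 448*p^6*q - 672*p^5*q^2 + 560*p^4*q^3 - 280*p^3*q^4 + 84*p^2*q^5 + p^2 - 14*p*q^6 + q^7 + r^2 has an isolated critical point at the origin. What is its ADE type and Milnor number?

The Hessian of f at 0 has rank 2. Corank 1: A-series; mu = 6 gives A_6.

Type A_{6}, Milnor number mu = 6.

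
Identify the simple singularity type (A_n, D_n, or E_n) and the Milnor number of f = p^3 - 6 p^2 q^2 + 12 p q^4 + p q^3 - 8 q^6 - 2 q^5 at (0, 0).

Type E_7, Milnor number mu = 7.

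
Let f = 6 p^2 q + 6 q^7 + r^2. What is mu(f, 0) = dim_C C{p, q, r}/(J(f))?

8

The Hessian of f at 0 has rank 1. Corank 2; j^3 = 6*p^2*q has shape L^2 M (L != M), so D-series; mu = 8 gives D_8.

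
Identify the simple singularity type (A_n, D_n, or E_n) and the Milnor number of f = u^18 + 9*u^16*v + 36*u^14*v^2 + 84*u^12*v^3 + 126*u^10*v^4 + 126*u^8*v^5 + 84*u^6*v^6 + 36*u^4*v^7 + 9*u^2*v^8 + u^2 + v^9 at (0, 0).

Type A_{8}, Milnor number mu = 8.

The Hessian of f at 0 has rank 1. Corank 1: A-series; mu = 8 gives A_8.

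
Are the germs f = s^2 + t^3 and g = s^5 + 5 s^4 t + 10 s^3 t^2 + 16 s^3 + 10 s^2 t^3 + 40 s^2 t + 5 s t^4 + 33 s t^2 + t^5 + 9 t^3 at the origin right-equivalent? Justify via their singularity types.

No.

The Hessian of f at 0 has rank 1. Corank 1: A-series; mu = 2 gives A_2. The Hessian of g at 0 has rank 0. Corank 2; j^3 = (s + t)*(4*s + 3*t)^2 has shape L^2 M (L != M), so D-series; mu = 6 gives D_6. f is A_2 but g is D_6, hence not right-equivalent.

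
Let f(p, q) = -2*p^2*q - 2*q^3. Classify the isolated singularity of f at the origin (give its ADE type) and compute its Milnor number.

Type D_4, Milnor number mu = 4.

The Hessian of f at 0 is [[0, 0], [0, 0]] with rank 0, so corank 2. A Groebner basis of the Jacobian ideal J(f) in C{p,q} is {q^3, p^2 + 3*q^2, p*q}; counting standard monomials gives mu = 4. Corank 2; j^3 = -2*q*(p^2 + q^2) splits into three distinct lines over C (the quadratic factor has nonzero discriminant), so D_4.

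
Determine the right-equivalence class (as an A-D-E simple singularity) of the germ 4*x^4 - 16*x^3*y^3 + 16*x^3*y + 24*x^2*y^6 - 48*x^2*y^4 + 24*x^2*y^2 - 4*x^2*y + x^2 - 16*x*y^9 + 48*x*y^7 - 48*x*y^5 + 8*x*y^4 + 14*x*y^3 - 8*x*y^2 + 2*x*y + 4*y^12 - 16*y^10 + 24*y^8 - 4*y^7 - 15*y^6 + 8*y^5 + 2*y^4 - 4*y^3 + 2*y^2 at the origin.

The Hessian of f at 0 has rank 2. Corank 0: nondegenerate Morse point, so A_1.

A1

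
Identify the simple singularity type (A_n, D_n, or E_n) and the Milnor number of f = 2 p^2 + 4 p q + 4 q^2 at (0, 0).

Type A1, Milnor number mu = 1.

The Hessian of f at 0 has rank 2. Corank 0: nondegenerate Morse point, so A_1.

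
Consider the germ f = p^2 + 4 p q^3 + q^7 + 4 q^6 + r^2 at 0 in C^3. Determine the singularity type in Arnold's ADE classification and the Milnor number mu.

The Hessian of f at 0 has rank 2. Corank 1: A-series; mu = 6 gives A_6.

Type A_6, Milnor number mu = 6.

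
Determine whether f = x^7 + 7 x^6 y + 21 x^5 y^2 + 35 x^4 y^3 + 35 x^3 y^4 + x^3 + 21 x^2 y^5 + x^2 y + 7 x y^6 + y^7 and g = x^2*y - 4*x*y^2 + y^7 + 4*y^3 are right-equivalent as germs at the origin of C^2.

The Hessian of f at 0 has rank 0. Corank 2; j^3 = x^2*(x + y) has shape L^2 M (L != M), so D-series; mu = 8 gives D_8. The Hessian of g at 0 has rank 0. Corank 2; j^3 = y*(x - 2*y)^2 has shape L^2 M (L != M), so D-series; mu = 8 gives D_8. Both have type D_8, hence right-equivalent.

Yes.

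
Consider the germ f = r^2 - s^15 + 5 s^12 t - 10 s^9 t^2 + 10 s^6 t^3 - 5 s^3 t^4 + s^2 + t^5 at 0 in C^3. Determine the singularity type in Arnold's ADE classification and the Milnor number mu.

The Hessian of f at 0 has rank 2. Corank 1: A-series; mu = 4 gives A_4.

Type A_{4}, Milnor number mu = 4.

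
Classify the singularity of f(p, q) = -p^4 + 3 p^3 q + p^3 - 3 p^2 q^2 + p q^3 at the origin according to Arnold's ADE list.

The Hessian of f at 0 has rank 0. Corank 2; j^3 = p^3 is a perfect cube, so E-series; the 4-jet and mu = 7 give E_7.

E_7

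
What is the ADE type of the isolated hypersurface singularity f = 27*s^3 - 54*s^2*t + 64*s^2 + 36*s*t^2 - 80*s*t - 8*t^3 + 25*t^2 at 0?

A_2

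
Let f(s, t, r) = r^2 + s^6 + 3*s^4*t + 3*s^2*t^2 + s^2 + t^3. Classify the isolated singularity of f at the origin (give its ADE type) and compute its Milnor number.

Type A2, Milnor number mu = 2.

The Hessian of f at 0 is [[2, 0, 0], [0, 0, 0], [0, 0, 2]] with rank 2, so corank 1. A Groebner basis of the Jacobian ideal J(f) in C{s,t,r} is {t^2, s, r}; counting standard monomials gives mu = 2. Corank 1: A-series; mu = 2 gives A_2.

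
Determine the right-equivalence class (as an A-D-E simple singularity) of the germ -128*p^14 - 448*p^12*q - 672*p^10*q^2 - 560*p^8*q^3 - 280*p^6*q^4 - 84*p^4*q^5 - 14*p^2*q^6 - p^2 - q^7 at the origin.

A6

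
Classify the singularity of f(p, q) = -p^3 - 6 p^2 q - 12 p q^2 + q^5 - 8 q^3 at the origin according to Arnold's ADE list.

E_8

The Hessian of f at 0 is [[0, 0], [0, 0]] with rank 0, so corank 2. A Groebner basis of the Jacobian ideal J(f) in C{p,q} is {q^4, p^2 + 4*p*q + 4*q^2}; counting standard monomials gives mu = 8. Corank 2; j^3 = -(p + 2*q)^3 is a perfect cube, so E-series; the 5-jet and mu = 8 give E_8.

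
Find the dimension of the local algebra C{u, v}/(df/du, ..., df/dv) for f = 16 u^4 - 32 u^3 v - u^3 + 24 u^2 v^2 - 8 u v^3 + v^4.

6

The Hessian of f at 0 is [[0, 0], [0, 0]] with rank 0, so corank 2. A Groebner basis of the Jacobian ideal J(f) in C{u,v} is {v^4, u*v^2 - v^3/6, u^2}; counting standard monomials gives mu = 6. Corank 2; j^3 = -u^3 is a perfect cube, so E-series; the 4-jet and mu = 6 give E_6.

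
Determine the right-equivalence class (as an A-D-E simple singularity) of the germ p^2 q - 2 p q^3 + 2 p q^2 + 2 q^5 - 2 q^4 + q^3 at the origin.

D6

The Hessian of f at 0 has rank 0. Corank 2; j^3 = q*(p + q)^2 has shape L^2 M (L != M), so D-series; mu = 6 gives D_6.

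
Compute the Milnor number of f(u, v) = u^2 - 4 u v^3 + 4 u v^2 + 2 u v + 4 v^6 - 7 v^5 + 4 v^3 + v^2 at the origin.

The Hessian of f at 0 has rank 1. Corank 1: A-series; mu = 4 gives A_4.

4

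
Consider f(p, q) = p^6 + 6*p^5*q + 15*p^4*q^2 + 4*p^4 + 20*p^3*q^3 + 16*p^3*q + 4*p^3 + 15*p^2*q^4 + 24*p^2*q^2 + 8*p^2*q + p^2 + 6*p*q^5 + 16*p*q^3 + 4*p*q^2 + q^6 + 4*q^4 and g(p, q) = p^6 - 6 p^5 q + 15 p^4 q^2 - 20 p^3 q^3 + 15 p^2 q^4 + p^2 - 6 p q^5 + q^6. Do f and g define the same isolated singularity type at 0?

Yes.

The Hessian of f at 0 has rank 1. Corank 1: A-series; mu = 5 gives A_5. The Hessian of g at 0 has rank 1. Corank 1: A-series; mu = 5 gives A_5. Both have type A_5, hence right-equivalent.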